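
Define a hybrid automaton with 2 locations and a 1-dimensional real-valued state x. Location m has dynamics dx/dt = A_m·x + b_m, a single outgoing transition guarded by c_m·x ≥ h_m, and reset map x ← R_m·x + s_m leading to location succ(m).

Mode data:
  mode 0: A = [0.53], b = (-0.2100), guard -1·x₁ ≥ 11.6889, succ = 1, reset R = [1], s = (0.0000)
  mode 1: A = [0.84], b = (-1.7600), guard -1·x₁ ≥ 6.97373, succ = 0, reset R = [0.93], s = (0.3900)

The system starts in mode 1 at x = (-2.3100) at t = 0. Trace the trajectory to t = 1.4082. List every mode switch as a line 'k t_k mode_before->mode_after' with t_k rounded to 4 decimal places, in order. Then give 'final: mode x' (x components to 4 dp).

Mode 1: guard c·x = 6.9737 hit at Δt = 0.8596 (t = 0.8596), x⁻ = (-6.9737) → reset → x⁺ = (-6.0956), jump to mode 0
Mode 0: flow for 0.5486 to horizon, guard not reached → x = (-8.2862)

1 0.8596 1->0
final: 0 -8.2862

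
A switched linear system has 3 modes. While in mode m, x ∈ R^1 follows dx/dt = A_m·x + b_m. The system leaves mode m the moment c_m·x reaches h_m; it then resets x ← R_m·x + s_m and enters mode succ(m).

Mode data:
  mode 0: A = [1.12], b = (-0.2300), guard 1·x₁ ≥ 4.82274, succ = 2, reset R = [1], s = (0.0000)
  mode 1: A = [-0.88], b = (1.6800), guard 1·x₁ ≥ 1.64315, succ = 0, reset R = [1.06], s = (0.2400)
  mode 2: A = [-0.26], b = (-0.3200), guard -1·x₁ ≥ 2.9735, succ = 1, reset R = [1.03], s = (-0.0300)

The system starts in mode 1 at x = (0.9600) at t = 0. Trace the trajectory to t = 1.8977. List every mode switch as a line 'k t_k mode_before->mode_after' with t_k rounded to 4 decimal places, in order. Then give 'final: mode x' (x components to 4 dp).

1 1.4457 1->0
final: 0 3.1524

Mode 1: guard c·x = 1.6432 hit at Δt = 1.4457 (t = 1.4457), x⁻ = (1.6431) → reset → x⁺ = (1.9817), jump to mode 0
Mode 0: flow for 0.4520 to horizon, guard not reached → x = (3.1524)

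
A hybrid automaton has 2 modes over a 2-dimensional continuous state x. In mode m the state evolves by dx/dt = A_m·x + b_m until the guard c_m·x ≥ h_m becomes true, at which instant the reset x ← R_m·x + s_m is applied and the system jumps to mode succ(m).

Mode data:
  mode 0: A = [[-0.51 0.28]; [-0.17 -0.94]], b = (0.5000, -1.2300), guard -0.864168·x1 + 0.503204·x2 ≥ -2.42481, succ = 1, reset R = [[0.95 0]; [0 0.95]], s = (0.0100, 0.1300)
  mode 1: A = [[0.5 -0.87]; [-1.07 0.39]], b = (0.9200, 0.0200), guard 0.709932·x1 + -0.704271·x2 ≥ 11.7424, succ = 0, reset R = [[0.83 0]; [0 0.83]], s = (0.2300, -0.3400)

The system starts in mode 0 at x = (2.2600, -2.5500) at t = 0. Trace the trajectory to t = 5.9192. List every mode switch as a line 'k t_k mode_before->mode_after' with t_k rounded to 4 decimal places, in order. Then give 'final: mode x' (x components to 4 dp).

Mode 0: guard c·x = -2.4248 hit at Δt = 0.6307 (t = 0.6307), x⁻ = (1.5573, -2.1443) → reset → x⁺ = (1.4894, -1.9071), jump to mode 1
Mode 1: guard c·x = 11.7424 hit at Δt = 1.0285 (t = 1.6592), x⁻ = (8.3933, -8.2124) → reset → x⁺ = (7.1964, -7.1563), jump to mode 0
Mode 0: guard c·x = -2.4248 hit at Δt = 2.3668 (t = 4.0260), x⁻ = (1.4296, -2.3636) → reset → x⁺ = (1.3681, -2.1154), jump to mode 1
Mode 1: guard c·x = 11.7424 hit at Δt = 1.0174 (t = 5.0433), x⁻ = (8.2936, -8.3129) → reset → x⁺ = (7.1137, -7.2397), jump to mode 0
Mode 0: flow for 0.8759 to horizon, guard not reached → x = (3.8008, -4.4252)

1 0.6307 0->1
2 1.6592 1->0
3 4.0260 0->1
4 5.0433 1->0
final: 0 3.8008 -4.4252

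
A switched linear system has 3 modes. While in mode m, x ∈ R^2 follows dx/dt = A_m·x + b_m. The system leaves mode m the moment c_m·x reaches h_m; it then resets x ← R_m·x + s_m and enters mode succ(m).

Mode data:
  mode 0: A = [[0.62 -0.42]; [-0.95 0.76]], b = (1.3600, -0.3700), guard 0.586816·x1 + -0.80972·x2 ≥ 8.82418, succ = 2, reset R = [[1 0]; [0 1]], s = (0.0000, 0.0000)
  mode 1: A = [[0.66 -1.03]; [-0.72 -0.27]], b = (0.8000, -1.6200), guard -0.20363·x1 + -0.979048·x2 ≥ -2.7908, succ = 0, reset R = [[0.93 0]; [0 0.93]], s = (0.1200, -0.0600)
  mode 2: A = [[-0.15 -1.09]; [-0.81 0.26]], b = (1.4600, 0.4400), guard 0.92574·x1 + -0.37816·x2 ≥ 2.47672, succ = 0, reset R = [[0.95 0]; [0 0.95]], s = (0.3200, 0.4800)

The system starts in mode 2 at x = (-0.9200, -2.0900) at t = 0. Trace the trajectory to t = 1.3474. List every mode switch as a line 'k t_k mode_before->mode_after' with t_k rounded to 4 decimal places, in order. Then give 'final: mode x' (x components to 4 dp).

1 0.7069 2->0
final: 0 5.0390 -5.7101

Mode 2: guard c·x = 2.4767 hit at Δt = 0.7069 (t = 0.7069), x⁻ = (1.6982, -2.3922) → reset → x⁺ = (1.9333, -1.7926), jump to mode 0
Mode 0: flow for 0.6405 to horizon, guard not reached → x = (5.0390, -5.7101)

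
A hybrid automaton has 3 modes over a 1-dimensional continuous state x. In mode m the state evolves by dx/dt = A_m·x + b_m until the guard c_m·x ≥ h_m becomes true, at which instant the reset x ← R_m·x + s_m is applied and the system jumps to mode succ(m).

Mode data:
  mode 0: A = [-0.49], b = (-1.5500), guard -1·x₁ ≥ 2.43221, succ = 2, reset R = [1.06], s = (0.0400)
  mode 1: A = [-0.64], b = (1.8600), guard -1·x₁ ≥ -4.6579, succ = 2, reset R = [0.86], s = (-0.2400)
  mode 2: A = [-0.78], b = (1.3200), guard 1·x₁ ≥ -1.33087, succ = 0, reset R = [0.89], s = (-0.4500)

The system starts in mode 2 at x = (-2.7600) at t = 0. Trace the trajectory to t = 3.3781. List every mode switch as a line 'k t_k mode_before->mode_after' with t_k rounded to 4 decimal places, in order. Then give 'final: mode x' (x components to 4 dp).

Mode 2: guard c·x = -1.3309 hit at Δt = 0.4963 (t = 0.4963), x⁻ = (-1.3309) → reset → x⁺ = (-1.6345), jump to mode 0
Mode 0: guard c·x = 2.4322 hit at Δt = 1.5056 (t = 2.0019), x⁻ = (-2.4322) → reset → x⁺ = (-2.5381), jump to mode 2
Mode 2: guard c·x = -1.3309 hit at Δt = 0.4308 (t = 2.4327), x⁻ = (-1.3309) → reset → x⁺ = (-1.6345), jump to mode 0
Mode 0: flow for 0.9454 to horizon, guard not reached → x = (-2.2013)

1 0.4963 2->0
2 2.0019 0->2
3 2.4327 2->0
final: 0 -2.2013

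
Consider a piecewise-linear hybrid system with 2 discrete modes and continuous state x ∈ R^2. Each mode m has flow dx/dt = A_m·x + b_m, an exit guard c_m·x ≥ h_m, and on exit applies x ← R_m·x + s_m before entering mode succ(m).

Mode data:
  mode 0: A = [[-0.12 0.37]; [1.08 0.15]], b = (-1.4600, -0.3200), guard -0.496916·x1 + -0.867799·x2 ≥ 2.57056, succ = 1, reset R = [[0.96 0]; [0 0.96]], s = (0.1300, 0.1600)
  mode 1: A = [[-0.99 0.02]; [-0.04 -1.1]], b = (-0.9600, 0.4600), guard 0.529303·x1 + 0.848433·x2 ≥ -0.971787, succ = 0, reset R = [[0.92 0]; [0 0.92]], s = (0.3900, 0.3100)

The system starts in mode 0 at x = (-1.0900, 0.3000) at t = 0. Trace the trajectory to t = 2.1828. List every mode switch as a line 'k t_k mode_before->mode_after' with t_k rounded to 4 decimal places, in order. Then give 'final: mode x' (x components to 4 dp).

Mode 0: guard c·x = 2.5706 hit at Δt = 0.8647 (t = 0.8647), x⁻ = (-2.3508, -1.6160) → reset → x⁺ = (-2.1268, -1.3914), jump to mode 1
Mode 1: guard c·x = -0.9718 hit at Δt = 0.8774 (t = 1.7421), x⁻ = (-1.4626, -0.2329) → reset → x⁺ = (-0.9556, 0.0957), jump to mode 0
Mode 0: flow for 0.4407 to horizon, guard not reached → x = (-1.5739, -0.6605)

1 0.8647 0->1
2 1.7421 1->0
final: 0 -1.5739 -0.6605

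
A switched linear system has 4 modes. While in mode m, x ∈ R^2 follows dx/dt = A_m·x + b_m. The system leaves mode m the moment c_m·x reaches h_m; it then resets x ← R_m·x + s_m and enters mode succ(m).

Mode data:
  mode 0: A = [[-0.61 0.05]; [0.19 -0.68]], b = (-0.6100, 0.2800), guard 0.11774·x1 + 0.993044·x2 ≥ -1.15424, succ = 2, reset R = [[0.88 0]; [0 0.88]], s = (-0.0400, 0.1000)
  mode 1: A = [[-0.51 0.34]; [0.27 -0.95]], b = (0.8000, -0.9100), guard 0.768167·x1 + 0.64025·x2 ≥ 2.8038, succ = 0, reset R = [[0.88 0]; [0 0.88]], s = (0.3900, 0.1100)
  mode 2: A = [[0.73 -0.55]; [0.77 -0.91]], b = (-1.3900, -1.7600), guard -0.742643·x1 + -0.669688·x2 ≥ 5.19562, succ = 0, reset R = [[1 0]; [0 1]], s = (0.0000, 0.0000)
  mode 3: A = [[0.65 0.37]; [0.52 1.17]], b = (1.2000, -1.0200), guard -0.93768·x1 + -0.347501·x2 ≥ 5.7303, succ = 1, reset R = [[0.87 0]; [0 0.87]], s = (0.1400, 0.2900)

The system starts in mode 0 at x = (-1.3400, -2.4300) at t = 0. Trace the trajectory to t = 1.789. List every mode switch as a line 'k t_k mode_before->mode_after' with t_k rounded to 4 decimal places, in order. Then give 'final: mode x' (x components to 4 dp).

Mode 0: guard c·x = -1.1542 hit at Δt = 1.2363 (t = 1.2363), x⁻ = (-1.2269, -1.0169) → reset → x⁺ = (-1.1196, -0.7948), jump to mode 2
Mode 2: flow for 0.5527 to horizon, guard not reached → x = (-2.1466, -1.8027)

1 1.2363 0->2
final: 2 -2.1466 -1.8027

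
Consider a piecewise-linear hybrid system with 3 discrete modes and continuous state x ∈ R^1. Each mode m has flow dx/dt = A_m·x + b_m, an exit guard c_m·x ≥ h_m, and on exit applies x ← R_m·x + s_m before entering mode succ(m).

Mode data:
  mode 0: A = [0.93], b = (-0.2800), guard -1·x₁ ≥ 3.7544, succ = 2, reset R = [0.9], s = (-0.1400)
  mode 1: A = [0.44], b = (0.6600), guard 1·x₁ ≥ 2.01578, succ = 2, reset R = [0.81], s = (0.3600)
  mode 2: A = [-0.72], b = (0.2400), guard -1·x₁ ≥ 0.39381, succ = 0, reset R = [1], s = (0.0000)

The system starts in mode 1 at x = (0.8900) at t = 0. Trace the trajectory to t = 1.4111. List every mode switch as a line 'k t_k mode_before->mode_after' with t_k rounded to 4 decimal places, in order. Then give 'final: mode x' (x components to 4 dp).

1 0.8772 1->2
final: 2 1.4632

Mode 1: guard c·x = 2.0158 hit at Δt = 0.8772 (t = 0.8772), x⁻ = (2.0158) → reset → x⁺ = (1.9928), jump to mode 2
Mode 2: flow for 0.5339 to horizon, guard not reached → x = (1.4632)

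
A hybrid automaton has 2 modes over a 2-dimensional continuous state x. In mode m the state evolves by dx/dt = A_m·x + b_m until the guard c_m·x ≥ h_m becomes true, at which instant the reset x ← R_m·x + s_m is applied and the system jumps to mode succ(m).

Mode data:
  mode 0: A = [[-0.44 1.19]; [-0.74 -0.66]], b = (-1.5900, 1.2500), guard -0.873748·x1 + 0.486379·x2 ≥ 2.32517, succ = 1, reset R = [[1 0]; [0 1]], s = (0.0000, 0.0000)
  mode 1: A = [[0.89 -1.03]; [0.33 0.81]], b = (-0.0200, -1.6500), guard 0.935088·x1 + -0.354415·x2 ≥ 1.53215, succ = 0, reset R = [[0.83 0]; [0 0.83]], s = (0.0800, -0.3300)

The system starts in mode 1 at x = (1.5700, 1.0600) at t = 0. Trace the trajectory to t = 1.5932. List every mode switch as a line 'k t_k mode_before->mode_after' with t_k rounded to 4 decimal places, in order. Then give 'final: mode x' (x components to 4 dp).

1 0.7187 1->0
final: 0 0.3719 0.5884

Mode 1: guard c·x = 1.5321 hit at Δt = 0.7187 (t = 0.7187), x⁻ = (1.9564, 0.8388) → reset → x⁺ = (1.7039, 0.3662), jump to mode 0
Mode 0: flow for 0.8745 to horizon, guard not reached → x = (0.3719, 0.5884)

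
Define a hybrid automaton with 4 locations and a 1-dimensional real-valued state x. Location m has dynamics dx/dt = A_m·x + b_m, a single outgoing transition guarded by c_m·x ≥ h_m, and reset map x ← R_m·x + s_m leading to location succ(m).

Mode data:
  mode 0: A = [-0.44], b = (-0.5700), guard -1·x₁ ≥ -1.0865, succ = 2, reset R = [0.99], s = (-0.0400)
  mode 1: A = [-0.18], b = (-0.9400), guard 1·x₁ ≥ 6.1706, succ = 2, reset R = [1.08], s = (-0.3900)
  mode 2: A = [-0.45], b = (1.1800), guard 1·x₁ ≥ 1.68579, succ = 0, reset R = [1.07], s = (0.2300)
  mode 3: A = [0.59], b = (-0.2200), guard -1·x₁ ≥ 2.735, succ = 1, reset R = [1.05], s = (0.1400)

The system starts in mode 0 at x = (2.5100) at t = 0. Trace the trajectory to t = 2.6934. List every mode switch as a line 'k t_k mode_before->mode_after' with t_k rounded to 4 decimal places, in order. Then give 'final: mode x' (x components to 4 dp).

Mode 0: guard c·x = -1.0865 hit at Δt = 1.0648 (t = 1.0648), x⁻ = (1.0865) → reset → x⁺ = (1.0356), jump to mode 2
Mode 2: guard c·x = 1.6858 hit at Δt = 1.1717 (t = 2.2365), x⁻ = (1.6858) → reset → x⁺ = (2.0338), jump to mode 0
Mode 0: flow for 0.4569 to horizon, guard not reached → x = (1.4275)

1 1.0648 0->2
2 2.2365 2->0
final: 0 1.4275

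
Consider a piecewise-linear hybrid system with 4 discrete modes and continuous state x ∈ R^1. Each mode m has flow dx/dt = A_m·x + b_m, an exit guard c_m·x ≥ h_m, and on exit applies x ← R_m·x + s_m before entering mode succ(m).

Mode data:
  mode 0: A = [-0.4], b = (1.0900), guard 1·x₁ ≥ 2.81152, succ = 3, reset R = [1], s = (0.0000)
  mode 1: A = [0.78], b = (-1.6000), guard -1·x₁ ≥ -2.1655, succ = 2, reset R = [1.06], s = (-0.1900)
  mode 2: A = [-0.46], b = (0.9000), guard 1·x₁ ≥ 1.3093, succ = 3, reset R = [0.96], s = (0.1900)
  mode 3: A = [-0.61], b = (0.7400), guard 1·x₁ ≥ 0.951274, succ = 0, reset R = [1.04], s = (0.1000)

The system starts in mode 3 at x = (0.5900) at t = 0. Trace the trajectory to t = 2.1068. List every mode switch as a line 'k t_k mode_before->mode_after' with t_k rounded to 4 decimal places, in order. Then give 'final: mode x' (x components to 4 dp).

Mode 3: guard c·x = 0.9513 hit at Δt = 1.4213 (t = 1.4213), x⁻ = (0.9513) → reset → x⁺ = (1.0893), jump to mode 0
Mode 0: flow for 0.6855 to horizon, guard not reached → x = (1.4816)

1 1.4213 3->0
final: 0 1.4816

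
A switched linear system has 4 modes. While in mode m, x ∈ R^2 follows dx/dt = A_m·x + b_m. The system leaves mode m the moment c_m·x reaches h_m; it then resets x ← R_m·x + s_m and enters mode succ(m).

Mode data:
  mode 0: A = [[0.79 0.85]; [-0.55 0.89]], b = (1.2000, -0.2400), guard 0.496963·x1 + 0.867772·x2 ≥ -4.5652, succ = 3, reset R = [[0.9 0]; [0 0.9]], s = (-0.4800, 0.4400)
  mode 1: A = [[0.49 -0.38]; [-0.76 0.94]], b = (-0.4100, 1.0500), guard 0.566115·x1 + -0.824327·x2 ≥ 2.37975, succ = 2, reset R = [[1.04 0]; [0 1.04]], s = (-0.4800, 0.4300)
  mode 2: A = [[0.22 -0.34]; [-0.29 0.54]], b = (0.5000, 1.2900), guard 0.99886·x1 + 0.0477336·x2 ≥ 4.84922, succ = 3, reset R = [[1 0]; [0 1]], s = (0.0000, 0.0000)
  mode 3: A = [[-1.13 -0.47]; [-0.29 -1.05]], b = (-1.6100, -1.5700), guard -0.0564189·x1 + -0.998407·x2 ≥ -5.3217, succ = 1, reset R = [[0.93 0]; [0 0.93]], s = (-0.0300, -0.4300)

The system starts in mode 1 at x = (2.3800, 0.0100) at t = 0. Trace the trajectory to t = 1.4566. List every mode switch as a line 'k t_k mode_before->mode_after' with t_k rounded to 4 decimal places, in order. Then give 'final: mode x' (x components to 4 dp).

1 0.6320 1->2
final: 2 3.7497 -0.2504

Mode 1: guard c·x = 2.3798 hit at Δt = 0.6320 (t = 0.6320), x⁻ = (3.0281, -0.8073) → reset → x⁺ = (2.6692, -0.4096), jump to mode 2
Mode 2: flow for 0.8246 to horizon, guard not reached → x = (3.7497, -0.2504)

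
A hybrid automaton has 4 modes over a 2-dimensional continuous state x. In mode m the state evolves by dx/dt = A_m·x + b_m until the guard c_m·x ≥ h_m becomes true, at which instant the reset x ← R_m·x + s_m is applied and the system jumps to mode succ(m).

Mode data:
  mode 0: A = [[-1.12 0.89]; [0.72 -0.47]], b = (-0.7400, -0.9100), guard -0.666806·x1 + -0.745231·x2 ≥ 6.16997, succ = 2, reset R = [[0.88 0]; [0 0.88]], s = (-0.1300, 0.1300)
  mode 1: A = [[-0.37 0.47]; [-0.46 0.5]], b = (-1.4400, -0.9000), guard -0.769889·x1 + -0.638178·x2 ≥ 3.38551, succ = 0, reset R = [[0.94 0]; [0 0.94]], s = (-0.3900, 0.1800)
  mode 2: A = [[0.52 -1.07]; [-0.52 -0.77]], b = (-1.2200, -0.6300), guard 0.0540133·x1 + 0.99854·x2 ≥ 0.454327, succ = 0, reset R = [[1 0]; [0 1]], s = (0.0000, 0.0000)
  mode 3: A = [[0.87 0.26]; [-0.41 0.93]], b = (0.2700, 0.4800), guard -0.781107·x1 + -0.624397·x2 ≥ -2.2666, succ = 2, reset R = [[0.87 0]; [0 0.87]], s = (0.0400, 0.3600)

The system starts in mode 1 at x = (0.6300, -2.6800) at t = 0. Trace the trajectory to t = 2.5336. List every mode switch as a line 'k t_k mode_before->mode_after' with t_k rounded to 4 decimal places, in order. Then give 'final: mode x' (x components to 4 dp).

1 0.5577 1->0
2 2.1214 0->2
final: 2 -3.0052 -2.7551

Mode 1: guard c·x = 3.3855 hit at Δt = 0.5577 (t = 0.5577), x⁻ = (-1.0194, -4.0752) → reset → x⁺ = (-1.3483, -3.6506), jump to mode 0
Mode 0: guard c·x = 6.1700 hit at Δt = 1.5637 (t = 2.1214), x⁻ = (-3.6693, -4.9962) → reset → x⁺ = (-3.3589, -4.2666), jump to mode 2
Mode 2: flow for 0.4122 to horizon, guard not reached → x = (-3.0052, -2.7551)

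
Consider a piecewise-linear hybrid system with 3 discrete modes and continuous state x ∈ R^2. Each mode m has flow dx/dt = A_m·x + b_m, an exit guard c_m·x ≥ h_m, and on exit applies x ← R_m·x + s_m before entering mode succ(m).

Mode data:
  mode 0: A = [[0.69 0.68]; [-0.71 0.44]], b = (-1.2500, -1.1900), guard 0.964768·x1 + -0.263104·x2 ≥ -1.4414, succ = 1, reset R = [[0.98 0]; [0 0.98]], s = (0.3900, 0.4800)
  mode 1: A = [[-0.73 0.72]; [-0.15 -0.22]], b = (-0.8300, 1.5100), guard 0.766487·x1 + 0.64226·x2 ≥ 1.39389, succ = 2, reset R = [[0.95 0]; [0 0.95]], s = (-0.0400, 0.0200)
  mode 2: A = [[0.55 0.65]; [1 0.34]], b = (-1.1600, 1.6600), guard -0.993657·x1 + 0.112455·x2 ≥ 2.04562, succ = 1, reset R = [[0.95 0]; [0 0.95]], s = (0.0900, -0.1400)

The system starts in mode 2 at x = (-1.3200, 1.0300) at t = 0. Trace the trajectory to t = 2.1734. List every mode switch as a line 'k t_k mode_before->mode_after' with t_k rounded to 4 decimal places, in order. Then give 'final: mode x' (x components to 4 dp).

Mode 2: guard c·x = 2.0456 hit at Δt = 0.4616 (t = 0.4616), x⁻ = (-1.9191, 1.2329) → reset → x⁺ = (-1.7332, 1.0313), jump to mode 1
Mode 1: guard c·x = 1.3939 hit at Δt = 1.1787 (t = 1.6403), x⁻ = (-0.2899, 2.5162) → reset → x⁺ = (-0.3154, 2.4104), jump to mode 2
Mode 2: flow for 0.5331 to horizon, guard not reached → x = (0.0721, 3.7571)

1 0.4616 2->1
2 1.6403 1->2
final: 2 0.0721 3.7571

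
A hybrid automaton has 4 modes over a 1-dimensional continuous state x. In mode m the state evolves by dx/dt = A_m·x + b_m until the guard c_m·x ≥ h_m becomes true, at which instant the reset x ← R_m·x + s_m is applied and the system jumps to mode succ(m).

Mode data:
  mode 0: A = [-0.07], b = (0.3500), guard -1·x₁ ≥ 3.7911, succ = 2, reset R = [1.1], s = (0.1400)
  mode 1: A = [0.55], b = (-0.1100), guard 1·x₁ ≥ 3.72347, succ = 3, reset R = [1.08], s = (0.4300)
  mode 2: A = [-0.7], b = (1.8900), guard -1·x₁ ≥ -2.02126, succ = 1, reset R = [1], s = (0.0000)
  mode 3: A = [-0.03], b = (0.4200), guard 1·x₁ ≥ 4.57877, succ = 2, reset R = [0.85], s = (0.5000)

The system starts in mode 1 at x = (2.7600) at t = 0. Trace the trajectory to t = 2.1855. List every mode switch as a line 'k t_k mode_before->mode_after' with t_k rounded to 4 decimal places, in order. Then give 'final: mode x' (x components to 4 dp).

Mode 1: guard c·x = 3.7235 hit at Δt = 0.5808 (t = 0.5808), x⁻ = (3.7235) → reset → x⁺ = (4.4513), jump to mode 3
Mode 3: guard c·x = 4.5788 hit at Δt = 0.4478 (t = 1.0286), x⁻ = (4.5788) → reset → x⁺ = (4.3920), jump to mode 2
Mode 2: flow for 1.1569 to horizon, guard not reached → x = (3.4528)

1 0.5808 1->3
2 1.0286 3->2
final: 2 3.4528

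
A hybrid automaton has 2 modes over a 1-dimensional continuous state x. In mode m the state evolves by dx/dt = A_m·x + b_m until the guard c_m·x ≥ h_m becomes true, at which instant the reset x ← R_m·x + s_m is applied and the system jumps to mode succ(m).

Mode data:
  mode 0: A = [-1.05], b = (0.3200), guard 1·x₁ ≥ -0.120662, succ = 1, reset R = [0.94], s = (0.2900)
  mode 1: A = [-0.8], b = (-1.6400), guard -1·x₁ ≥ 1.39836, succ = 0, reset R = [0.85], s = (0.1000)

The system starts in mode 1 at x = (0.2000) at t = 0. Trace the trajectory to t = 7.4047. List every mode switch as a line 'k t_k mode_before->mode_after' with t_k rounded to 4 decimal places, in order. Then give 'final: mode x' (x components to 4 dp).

1 1.5490 1->0
2 2.6789 0->1
3 4.2148 1->0
4 5.3447 0->1
5 6.8806 1->0
final: 0 -0.4989

Mode 1: guard c·x = 1.3984 hit at Δt = 1.5490 (t = 1.5490), x⁻ = (-1.3984) → reset → x⁺ = (-1.0886), jump to mode 0
Mode 0: guard c·x = -0.1207 hit at Δt = 1.1299 (t = 2.6789), x⁻ = (-0.1207) → reset → x⁺ = (0.1766), jump to mode 1
Mode 1: guard c·x = 1.3984 hit at Δt = 1.5359 (t = 4.2148), x⁻ = (-1.3984) → reset → x⁺ = (-1.0886), jump to mode 0
Mode 0: guard c·x = -0.1207 hit at Δt = 1.1299 (t = 5.3447), x⁻ = (-0.1207) → reset → x⁺ = (0.1766), jump to mode 1
Mode 1: guard c·x = 1.3984 hit at Δt = 1.5359 (t = 6.8806), x⁻ = (-1.3984) → reset → x⁺ = (-1.0886), jump to mode 0
Mode 0: flow for 0.5241 to horizon, guard not reached → x = (-0.4989)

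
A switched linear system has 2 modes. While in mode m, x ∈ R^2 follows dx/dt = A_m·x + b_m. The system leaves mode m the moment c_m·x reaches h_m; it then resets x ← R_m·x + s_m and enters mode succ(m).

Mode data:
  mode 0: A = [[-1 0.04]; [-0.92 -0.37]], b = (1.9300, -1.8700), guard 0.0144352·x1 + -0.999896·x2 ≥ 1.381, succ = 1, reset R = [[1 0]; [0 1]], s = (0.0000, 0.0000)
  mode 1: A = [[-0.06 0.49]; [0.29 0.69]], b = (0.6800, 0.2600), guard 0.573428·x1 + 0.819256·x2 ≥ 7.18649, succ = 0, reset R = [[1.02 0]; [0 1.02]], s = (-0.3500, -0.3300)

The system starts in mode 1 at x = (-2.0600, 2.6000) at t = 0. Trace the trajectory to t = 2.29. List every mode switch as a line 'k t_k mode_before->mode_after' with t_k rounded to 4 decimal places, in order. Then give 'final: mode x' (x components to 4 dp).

1 1.4487 1->0
final: 0 1.9670 2.6012

Mode 1: guard c·x = 7.1865 hit at Δt = 1.4487 (t = 1.4487), x⁻ = (2.0895, 7.3095) → reset → x⁺ = (1.7813, 7.1257), jump to mode 0
Mode 0: flow for 0.8413 to horizon, guard not reached → x = (1.9670, 2.6012)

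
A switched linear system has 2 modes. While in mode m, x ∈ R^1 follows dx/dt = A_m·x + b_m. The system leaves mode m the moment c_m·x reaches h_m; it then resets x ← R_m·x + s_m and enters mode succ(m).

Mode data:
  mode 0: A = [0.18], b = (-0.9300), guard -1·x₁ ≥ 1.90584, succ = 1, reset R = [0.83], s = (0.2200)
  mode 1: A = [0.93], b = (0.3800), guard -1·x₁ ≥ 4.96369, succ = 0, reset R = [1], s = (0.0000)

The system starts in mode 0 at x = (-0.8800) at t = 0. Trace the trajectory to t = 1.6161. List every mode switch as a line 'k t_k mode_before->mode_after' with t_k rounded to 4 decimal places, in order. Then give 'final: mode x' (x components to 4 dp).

Mode 0: guard c·x = 1.9058 hit at Δt = 0.8706 (t = 0.8706), x⁻ = (-1.9058) → reset → x⁺ = (-1.3618), jump to mode 1
Mode 1: flow for 0.7455 to horizon, guard not reached → x = (-2.3154)

1 0.8706 0->1
final: 1 -2.3154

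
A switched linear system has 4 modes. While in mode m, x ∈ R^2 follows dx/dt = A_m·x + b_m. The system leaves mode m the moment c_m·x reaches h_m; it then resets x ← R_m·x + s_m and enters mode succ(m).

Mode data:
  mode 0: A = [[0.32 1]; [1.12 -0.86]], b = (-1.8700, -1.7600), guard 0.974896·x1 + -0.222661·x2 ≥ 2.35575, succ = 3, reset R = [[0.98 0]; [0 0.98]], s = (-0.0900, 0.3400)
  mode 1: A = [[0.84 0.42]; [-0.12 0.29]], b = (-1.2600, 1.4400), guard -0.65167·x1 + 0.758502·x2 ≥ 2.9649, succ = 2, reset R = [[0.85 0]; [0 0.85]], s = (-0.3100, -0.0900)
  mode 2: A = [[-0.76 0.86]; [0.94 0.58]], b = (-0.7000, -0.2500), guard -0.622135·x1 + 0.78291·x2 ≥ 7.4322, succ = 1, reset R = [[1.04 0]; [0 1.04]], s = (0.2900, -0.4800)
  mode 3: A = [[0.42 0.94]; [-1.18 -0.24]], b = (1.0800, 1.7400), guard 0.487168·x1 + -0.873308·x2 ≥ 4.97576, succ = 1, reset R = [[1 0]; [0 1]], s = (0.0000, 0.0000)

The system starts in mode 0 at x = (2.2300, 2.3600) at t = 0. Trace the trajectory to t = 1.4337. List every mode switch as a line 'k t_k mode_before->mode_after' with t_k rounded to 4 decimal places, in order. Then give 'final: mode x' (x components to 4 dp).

Mode 0: guard c·x = 2.3558 hit at Δt = 0.6027 (t = 0.6027), x⁻ = (2.8590, 1.9378) → reset → x⁺ = (2.7118, 2.2390), jump to mode 3
Mode 3: flow for 0.8310 to horizon, guard not reached → x = (5.8657, -0.8102)

1 0.6027 0->3
final: 3 5.8657 -0.8102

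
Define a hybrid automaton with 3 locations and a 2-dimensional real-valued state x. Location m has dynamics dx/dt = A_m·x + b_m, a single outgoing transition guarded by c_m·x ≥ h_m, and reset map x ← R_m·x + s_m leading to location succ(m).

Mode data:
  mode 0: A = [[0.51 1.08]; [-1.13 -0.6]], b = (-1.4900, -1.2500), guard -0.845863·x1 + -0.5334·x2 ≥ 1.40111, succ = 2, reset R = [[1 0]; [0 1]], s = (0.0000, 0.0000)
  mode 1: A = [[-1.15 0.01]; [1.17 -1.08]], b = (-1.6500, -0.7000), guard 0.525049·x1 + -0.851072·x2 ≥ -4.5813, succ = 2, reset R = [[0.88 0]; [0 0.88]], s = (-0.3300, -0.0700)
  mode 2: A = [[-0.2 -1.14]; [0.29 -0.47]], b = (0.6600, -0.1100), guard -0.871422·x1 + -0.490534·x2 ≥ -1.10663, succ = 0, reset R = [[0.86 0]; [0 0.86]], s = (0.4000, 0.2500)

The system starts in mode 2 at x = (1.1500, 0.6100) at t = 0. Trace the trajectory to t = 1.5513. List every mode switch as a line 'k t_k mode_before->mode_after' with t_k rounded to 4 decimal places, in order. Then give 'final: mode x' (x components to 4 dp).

Mode 2: guard c·x = -1.1066 hit at Δt = 0.8892 (t = 0.8892), x⁻ = (0.9651, 0.5414) → reset → x⁺ = (1.2300, 0.7156), jump to mode 0
Mode 0: flow for 0.6621 to horizon, guard not reached → x = (0.4759, -0.7816)

1 0.8892 2->0
final: 0 0.4759 -0.7816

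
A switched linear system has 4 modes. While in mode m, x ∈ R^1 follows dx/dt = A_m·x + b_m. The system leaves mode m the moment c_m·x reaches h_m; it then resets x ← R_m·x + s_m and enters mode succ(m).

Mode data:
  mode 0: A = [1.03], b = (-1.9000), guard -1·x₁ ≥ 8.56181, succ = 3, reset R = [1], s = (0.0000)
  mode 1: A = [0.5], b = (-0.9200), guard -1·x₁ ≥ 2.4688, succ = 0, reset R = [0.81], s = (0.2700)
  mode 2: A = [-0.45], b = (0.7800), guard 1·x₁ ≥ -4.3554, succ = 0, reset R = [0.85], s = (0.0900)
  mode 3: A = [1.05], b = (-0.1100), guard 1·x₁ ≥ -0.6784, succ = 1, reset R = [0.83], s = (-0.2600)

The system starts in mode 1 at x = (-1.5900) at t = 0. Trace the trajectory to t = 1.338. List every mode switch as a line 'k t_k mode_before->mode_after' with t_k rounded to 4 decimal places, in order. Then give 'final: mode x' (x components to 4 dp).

Mode 1: guard c·x = 2.4688 hit at Δt = 0.4562 (t = 0.4562), x⁻ = (-2.4688) → reset → x⁺ = (-1.7297), jump to mode 0
Mode 0: flow for 0.8818 to horizon, guard not reached → x = (-7.0198)

1 0.4562 1->0
final: 0 -7.0198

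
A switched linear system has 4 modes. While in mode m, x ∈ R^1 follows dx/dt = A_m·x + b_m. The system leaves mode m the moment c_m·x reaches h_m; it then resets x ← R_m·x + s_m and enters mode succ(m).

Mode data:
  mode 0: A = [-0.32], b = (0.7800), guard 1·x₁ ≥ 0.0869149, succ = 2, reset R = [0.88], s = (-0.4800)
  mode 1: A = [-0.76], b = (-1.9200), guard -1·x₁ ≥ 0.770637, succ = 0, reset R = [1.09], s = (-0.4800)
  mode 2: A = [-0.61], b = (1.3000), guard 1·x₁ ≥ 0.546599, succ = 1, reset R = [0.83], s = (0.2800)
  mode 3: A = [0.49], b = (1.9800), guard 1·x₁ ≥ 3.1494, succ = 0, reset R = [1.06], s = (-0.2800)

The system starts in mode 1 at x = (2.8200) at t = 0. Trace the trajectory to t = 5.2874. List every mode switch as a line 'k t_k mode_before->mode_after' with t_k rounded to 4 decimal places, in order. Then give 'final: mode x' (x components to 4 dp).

Mode 1: guard c·x = 0.7706 hit at Δt = 1.4652 (t = 1.4652), x⁻ = (-0.7706) → reset → x⁺ = (-1.3200), jump to mode 0
Mode 0: guard c·x = 0.0869 hit at Δt = 1.4659 (t = 2.9311), x⁻ = (0.0869) → reset → x⁺ = (-0.4035), jump to mode 2
Mode 2: guard c·x = 0.5466 hit at Δt = 0.7701 (t = 3.7012), x⁻ = (0.5466) → reset → x⁺ = (0.7337), jump to mode 1
Mode 1: guard c·x = 0.7706 hit at Δt = 0.8143 (t = 4.5155), x⁻ = (-0.7706) → reset → x⁺ = (-1.3200), jump to mode 0
Mode 0: flow for 0.7719 to horizon, guard not reached → x = (-0.4976)

1 1.4652 1->0
2 2.9311 0->2
3 3.7012 2->1
4 4.5155 1->0
final: 0 -0.4976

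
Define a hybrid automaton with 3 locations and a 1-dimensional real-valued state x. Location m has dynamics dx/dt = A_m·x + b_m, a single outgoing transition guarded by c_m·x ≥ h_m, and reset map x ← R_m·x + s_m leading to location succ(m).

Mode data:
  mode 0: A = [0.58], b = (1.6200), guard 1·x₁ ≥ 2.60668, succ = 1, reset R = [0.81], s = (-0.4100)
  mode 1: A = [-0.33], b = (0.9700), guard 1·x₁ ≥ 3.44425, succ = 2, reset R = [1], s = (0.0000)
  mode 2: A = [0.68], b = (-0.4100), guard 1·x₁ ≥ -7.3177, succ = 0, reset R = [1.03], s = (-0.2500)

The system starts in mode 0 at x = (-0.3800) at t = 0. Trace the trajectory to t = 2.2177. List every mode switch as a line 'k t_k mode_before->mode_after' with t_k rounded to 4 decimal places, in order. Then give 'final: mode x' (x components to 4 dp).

1 1.3887 0->1
final: 1 1.9977

Mode 0: guard c·x = 2.6067 hit at Δt = 1.3887 (t = 1.3887), x⁻ = (2.6067) → reset → x⁺ = (1.7014), jump to mode 1
Mode 1: flow for 0.8290 to horizon, guard not reached → x = (1.9977)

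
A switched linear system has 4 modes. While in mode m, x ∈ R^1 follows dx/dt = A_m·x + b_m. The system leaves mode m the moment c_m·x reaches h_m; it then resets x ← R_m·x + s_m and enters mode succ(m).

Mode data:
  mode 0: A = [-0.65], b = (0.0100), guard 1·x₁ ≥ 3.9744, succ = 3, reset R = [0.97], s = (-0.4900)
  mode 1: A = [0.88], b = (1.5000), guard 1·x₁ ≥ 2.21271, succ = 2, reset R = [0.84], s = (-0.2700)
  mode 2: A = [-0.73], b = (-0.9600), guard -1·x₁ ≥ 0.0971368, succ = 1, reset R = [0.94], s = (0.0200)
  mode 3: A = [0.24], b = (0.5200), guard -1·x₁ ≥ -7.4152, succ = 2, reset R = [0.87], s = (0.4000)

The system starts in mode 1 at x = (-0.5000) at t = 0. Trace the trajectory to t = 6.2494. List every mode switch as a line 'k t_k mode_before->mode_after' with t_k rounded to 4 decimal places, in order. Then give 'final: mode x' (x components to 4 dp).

1 1.3401 1->2
2 2.5303 2->1
3 3.5244 1->2
4 4.7146 2->1
5 5.7087 1->2
final: 2 0.6418

Mode 1: guard c·x = 2.2127 hit at Δt = 1.3401 (t = 1.3401), x⁻ = (2.2127) → reset → x⁺ = (1.5887), jump to mode 2
Mode 2: guard c·x = 0.0971 hit at Δt = 1.1902 (t = 2.5303), x⁻ = (-0.0971) → reset → x⁺ = (-0.0713), jump to mode 1
Mode 1: guard c·x = 2.2127 hit at Δt = 0.9941 (t = 3.5244), x⁻ = (2.2127) → reset → x⁺ = (1.5887), jump to mode 2
Mode 2: guard c·x = 0.0971 hit at Δt = 1.1902 (t = 4.7146), x⁻ = (-0.0971) → reset → x⁺ = (-0.0713), jump to mode 1
Mode 1: guard c·x = 2.2127 hit at Δt = 0.9941 (t = 5.7087), x⁻ = (2.2127) → reset → x⁺ = (1.5887), jump to mode 2
Mode 2: flow for 0.5407 to horizon, guard not reached → x = (0.6418)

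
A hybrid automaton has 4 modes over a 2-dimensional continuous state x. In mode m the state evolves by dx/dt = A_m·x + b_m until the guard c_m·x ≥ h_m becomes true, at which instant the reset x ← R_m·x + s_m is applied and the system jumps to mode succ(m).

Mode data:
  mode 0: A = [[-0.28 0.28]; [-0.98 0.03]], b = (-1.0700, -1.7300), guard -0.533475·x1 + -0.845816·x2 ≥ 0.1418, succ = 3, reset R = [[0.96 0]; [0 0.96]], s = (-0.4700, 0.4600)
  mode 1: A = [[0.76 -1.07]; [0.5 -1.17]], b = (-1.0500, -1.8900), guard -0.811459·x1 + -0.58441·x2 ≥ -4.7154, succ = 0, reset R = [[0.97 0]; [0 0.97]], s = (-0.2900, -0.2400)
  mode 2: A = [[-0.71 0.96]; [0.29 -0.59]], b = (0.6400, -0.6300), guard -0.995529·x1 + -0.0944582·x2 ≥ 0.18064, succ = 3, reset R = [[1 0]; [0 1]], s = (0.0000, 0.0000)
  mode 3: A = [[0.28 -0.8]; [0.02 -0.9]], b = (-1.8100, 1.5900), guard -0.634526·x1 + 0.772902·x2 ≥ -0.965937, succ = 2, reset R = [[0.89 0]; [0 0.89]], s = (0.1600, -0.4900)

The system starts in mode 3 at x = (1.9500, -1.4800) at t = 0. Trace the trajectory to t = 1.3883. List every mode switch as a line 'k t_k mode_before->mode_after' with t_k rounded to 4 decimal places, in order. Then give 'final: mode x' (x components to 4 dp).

1 0.6376 3->2
final: 2 0.9454 -0.5181

Mode 3: guard c·x = -0.9659 hit at Δt = 0.6376 (t = 0.6376), x⁻ = (1.4670, -0.0454) → reset → x⁺ = (1.4657, -0.5304), jump to mode 2
Mode 2: flow for 0.7507 to horizon, guard not reached → x = (0.9454, -0.5181)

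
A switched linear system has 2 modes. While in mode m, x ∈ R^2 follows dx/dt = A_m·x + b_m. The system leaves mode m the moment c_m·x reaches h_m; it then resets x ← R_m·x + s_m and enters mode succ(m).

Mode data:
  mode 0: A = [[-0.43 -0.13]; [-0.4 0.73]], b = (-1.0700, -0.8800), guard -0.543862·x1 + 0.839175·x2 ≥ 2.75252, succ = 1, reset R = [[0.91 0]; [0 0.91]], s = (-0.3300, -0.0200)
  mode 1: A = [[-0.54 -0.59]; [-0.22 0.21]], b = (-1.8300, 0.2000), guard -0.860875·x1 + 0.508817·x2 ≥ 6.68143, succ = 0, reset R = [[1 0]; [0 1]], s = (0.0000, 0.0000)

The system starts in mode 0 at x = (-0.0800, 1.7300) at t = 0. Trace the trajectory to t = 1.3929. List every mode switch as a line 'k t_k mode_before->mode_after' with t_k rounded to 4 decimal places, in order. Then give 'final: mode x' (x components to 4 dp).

1 0.9532 0->1
final: 1 -2.3601 2.8177

Mode 0: guard c·x = 2.7525 hit at Δt = 0.9532 (t = 0.9532), x⁻ = (-1.1029, 2.5652) → reset → x⁺ = (-1.3336, 2.3144), jump to mode 1
Mode 1: flow for 0.4397 to horizon, guard not reached → x = (-2.3601, 2.8177)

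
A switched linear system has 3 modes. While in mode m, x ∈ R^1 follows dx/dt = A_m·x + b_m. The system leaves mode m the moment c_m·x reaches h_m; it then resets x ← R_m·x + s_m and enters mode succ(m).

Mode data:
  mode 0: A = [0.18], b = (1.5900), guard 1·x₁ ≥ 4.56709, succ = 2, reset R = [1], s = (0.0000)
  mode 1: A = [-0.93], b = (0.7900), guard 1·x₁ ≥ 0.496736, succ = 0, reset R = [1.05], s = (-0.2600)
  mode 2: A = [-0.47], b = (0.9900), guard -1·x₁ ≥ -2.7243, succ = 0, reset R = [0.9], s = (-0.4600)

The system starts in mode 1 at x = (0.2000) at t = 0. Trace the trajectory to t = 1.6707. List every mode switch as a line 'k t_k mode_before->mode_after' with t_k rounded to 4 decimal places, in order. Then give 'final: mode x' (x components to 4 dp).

Mode 1: guard c·x = 0.4967 hit at Δt = 0.6564 (t = 0.6564), x⁻ = (0.4967) → reset → x⁺ = (0.2616), jump to mode 0
Mode 0: flow for 1.0143 to horizon, guard not reached → x = (2.0833)

1 0.6564 1->0
final: 0 2.0833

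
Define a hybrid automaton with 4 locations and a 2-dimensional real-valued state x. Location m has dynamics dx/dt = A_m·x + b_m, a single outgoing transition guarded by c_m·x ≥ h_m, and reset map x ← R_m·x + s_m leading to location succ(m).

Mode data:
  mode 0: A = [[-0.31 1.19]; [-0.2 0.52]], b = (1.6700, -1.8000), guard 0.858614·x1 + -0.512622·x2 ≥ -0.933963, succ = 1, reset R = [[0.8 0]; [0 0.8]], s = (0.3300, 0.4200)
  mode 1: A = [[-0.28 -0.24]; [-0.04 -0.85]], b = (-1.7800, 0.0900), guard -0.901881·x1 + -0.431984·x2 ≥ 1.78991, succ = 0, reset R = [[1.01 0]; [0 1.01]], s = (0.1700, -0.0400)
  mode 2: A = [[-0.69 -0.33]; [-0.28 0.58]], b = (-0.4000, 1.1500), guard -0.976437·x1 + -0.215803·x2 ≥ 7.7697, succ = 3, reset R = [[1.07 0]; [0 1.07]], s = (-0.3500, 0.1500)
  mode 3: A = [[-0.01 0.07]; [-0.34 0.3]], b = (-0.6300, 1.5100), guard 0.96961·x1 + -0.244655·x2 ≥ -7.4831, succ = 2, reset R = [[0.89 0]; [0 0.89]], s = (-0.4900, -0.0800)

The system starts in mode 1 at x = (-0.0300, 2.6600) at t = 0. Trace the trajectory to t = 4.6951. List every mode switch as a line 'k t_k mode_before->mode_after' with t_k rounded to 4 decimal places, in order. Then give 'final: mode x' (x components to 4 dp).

1 1.3479 1->0
2 1.8358 0->1
3 3.0143 1->0
4 3.3765 0->1
5 4.3881 1->0
final: 0 -1.2904 -0.2796

Mode 1: guard c·x = 1.7899 hit at Δt = 1.3479 (t = 1.3479), x⁻ = (-2.4487, 0.9688) → reset → x⁺ = (-2.3032, 0.9385), jump to mode 0
Mode 0: guard c·x = -0.9340 hit at Δt = 0.4879 (t = 1.8358), x⁻ = (-0.8586, 0.3839) → reset → x⁺ = (-0.3569, 0.7271), jump to mode 1
Mode 1: guard c·x = 1.7899 hit at Δt = 1.1785 (t = 3.0143), x⁻ = (-2.1655, 0.3777) → reset → x⁺ = (-2.0172, 0.3414), jump to mode 0
Mode 0: guard c·x = -0.9340 hit at Δt = 0.3622 (t = 3.3765), x⁻ = (-1.1942, -0.1783) → reset → x⁺ = (-0.6253, 0.2774), jump to mode 1
Mode 1: guard c·x = 1.7899 hit at Δt = 1.0117 (t = 4.3881), x⁻ = (-2.0896, 0.2191) → reset → x⁺ = (-1.9405, 0.1813), jump to mode 0
Mode 0: flow for 0.3070 to horizon, guard not reached → x = (-1.2904, -0.2796)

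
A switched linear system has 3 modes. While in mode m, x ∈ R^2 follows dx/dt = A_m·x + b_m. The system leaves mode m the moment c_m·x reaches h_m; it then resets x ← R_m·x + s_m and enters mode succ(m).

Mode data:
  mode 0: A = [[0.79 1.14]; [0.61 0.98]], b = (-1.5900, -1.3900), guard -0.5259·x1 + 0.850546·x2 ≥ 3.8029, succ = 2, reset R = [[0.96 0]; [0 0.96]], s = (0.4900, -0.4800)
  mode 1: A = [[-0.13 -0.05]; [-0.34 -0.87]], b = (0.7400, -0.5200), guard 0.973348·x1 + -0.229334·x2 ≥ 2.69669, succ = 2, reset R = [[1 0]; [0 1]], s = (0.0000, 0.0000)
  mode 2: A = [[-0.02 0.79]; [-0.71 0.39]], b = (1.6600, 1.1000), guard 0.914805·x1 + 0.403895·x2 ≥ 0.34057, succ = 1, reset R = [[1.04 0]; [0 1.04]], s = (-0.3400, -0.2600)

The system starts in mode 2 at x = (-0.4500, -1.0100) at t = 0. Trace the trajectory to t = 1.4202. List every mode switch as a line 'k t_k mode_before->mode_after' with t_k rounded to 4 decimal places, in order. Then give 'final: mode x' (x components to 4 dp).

Mode 2: guard c·x = 0.3406 hit at Δt = 0.8214 (t = 0.8214), x⁻ = (0.5058, -0.3023) → reset → x⁺ = (0.1860, -0.5744), jump to mode 1
Mode 1: flow for 0.5988 to horizon, guard not reached → x = (0.6159, -0.6509)

1 0.8214 2->1
final: 1 0.6159 -0.6509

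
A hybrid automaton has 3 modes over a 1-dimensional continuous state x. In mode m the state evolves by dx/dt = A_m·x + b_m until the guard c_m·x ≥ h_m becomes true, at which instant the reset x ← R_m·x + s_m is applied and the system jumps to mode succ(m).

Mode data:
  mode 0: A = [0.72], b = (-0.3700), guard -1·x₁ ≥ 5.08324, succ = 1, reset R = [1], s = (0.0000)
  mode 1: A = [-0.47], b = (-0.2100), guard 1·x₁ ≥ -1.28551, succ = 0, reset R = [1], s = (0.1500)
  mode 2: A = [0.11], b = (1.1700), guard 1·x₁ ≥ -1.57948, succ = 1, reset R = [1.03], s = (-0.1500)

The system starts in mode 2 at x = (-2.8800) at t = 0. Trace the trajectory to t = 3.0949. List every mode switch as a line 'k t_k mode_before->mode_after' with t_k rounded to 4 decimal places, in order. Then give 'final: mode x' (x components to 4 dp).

Mode 2: guard c·x = -1.5795 hit at Δt = 1.4092 (t = 1.4092), x⁻ = (-1.5795) → reset → x⁺ = (-1.7769), jump to mode 1
Mode 1: guard c·x = -1.2855 hit at Δt = 0.9811 (t = 2.3903), x⁻ = (-1.2855) → reset → x⁺ = (-1.1355), jump to mode 0
Mode 0: flow for 0.7046 to horizon, guard not reached → x = (-2.2255)

1 1.4092 2->1
2 2.3903 1->0
final: 0 -2.2255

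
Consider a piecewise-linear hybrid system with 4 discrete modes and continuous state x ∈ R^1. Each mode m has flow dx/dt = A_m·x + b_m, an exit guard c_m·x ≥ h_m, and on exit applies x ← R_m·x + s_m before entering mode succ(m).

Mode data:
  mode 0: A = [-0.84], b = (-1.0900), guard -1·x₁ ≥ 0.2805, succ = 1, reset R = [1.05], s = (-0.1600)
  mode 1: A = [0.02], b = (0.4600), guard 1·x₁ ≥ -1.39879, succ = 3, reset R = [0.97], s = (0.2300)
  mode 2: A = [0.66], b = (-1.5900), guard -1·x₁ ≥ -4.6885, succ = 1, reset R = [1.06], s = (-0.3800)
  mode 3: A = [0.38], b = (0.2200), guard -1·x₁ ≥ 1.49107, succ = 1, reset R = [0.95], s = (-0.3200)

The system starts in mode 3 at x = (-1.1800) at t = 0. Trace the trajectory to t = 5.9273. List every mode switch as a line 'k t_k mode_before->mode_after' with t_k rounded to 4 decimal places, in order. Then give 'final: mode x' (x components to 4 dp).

1 1.0976 3->1
2 1.8855 1->3
3 3.2269 3->1
4 4.0148 1->3
5 5.3562 3->1
final: 1 -1.4922

Mode 3: guard c·x = 1.4911 hit at Δt = 1.0976 (t = 1.0976), x⁻ = (-1.4911) → reset → x⁺ = (-1.7365), jump to mode 1
Mode 1: guard c·x = -1.3988 hit at Δt = 0.7879 (t = 1.8855), x⁻ = (-1.3988) → reset → x⁺ = (-1.1268), jump to mode 3
Mode 3: guard c·x = 1.4911 hit at Δt = 1.3414 (t = 3.2269), x⁻ = (-1.4911) → reset → x⁺ = (-1.7365), jump to mode 1
Mode 1: guard c·x = -1.3988 hit at Δt = 0.7879 (t = 4.0148), x⁻ = (-1.3988) → reset → x⁺ = (-1.1268), jump to mode 3
Mode 3: guard c·x = 1.4911 hit at Δt = 1.3414 (t = 5.3562), x⁻ = (-1.4911) → reset → x⁺ = (-1.7365), jump to mode 1
Mode 1: flow for 0.5711 to horizon, guard not reached → x = (-1.4922)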